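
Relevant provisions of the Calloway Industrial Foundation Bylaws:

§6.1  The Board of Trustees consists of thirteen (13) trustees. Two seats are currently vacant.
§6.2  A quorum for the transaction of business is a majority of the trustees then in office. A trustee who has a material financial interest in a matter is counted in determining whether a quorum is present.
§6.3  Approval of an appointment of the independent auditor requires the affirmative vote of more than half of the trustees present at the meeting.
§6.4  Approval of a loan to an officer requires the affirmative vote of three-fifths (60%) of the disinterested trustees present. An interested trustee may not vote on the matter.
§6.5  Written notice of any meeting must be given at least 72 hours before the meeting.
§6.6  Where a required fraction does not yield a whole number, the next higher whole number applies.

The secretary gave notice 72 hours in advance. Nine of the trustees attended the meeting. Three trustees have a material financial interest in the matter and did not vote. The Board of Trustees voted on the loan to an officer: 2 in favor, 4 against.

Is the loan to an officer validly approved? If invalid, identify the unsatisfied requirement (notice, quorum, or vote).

Invalid — vote requirement not satisfied.

Notice: 72 hours given; 72 required (72 ≥ 72). Satisfied.
Quorum: 9 present (interested trustees count toward quorum); quorum is 6. Satisfied.
Vote: the loan to an officer requires three-fifths of the disinterested trustees present (9 − 3 = 6). 3/5 of 6 = 3.60, rounded up to 4, so 4 affirmative votes are needed; 2 voted in favor. Not satisfied.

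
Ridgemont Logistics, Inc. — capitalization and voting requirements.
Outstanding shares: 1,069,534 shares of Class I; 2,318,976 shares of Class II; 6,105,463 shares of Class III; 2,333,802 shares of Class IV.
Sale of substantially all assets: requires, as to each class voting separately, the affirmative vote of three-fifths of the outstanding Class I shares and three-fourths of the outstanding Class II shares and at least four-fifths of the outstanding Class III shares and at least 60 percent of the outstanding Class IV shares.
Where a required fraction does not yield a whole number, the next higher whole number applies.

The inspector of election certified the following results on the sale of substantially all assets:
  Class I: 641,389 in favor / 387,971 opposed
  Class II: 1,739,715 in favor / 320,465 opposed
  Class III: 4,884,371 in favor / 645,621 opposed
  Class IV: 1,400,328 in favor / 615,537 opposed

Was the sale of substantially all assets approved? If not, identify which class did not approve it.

Not approved — the Class I shares did not give the required vote.

Class I: 3/5 of 1069534 = 641720.40, rounded up to 641721; 641,721 required, 641,389 in favor — not approved.
Class II: 3/4 of 2318976 = 1739232; 1,739,232 required, 1,739,715 in favor — approved.
Class III: 4/5 of 6105463 = 4884370.40, rounded up to 4884371; 4,884,371 required, 4,884,371 in favor — approved.
Class IV: 3/5 of 2333802 = 1400281.20, rounded up to 1400282; 1,400,282 required, 1,400,328 in favor — approved.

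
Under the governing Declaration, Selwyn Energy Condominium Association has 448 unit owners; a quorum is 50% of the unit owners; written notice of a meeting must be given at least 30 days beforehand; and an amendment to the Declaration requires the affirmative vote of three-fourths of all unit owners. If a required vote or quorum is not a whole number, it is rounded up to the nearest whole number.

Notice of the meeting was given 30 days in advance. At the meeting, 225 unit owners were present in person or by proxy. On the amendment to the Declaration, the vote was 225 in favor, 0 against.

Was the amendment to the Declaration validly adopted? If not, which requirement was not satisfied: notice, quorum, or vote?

Invalid — vote requirement not satisfied.

Notice: 30 days given; 30 required. Satisfied.
Quorum: 50% of 448 = 224; 225 present. Satisfied.
Vote: requires three-fourths of all unit owners (448); 3/4 of 448 = 336, so 336 needed; 225 in favor. Not satisfied.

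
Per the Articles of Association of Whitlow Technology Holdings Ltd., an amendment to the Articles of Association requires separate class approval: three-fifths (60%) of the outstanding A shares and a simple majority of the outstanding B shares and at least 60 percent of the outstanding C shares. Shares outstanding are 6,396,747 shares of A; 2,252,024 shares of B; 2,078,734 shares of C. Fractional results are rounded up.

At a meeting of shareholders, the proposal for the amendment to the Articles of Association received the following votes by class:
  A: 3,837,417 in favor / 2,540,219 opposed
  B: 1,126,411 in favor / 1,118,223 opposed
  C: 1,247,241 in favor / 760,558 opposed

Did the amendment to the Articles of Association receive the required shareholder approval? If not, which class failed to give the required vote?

A: 3/5 of 6396747 = 3838048.20, rounded up to 3838049; 3,838,049 required, 3,837,417 in favor — not approved.
B: a majority of 2252024 is 1126013; 1,126,013 required, 1,126,411 in favor — approved.
C: 3/5 of 2078734 = 1247240.40, rounded up to 1247241; 1,247,241 required, 1,247,241 in favor — approved.

Not approved — the A shares did not give the required vote.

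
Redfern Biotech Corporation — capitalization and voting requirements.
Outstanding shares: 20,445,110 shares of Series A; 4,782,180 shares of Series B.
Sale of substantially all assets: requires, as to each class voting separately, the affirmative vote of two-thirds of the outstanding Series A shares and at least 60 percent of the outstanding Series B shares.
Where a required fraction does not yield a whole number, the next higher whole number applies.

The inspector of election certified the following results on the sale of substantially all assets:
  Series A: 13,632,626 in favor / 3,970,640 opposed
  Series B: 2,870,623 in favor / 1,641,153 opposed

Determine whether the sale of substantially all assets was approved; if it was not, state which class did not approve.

Series A: 2/3 of 20445110 = 13630073.33, rounded up to 13630074; 13,630,074 required, 13,632,626 in favor — approved.
Series B: 3/5 of 4782180 = 2869308; 2,869,308 required, 2,870,623 in favor — approved.

Approved — every class gave the required vote.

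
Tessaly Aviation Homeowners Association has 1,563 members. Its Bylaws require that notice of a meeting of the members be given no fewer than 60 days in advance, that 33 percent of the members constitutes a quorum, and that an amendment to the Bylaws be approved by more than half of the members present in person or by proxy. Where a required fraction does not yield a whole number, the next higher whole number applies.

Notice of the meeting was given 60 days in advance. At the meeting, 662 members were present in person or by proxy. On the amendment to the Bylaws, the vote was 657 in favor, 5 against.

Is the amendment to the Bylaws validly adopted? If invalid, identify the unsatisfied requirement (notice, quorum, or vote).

Valid — all requirements satisfied.

Notice: 60 days given; 60 required. Satisfied.
Quorum: 33% of 1,563 = 515.79, rounded up to 516; 662 present. Satisfied.
Vote: requires a majority of those present (662); a majority of 662 is 332, so 332 needed; 657 in favor. Satisfied.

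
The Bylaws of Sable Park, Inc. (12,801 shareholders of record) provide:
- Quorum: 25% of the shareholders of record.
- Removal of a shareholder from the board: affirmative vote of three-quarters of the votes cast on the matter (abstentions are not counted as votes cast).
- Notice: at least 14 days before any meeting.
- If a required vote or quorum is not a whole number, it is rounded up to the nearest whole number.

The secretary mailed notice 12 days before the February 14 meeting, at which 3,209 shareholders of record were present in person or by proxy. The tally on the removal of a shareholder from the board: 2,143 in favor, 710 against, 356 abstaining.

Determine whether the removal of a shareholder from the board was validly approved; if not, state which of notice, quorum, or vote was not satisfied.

Invalid — notice requirement not satisfied.

Notice: 12 days given; 14 required. Not satisfied.
Quorum: 25% of 12,801 = 3,200.25, rounded up to 3,201; 3,209 present. Satisfied.
Vote: requires three-fourths of the votes cast (3,209 − 356 abstaining = 2,853); 3/4 of 2853 = 2139.75, rounded up to 2140, so 2,140 needed; 2,143 in favor. Satisfied.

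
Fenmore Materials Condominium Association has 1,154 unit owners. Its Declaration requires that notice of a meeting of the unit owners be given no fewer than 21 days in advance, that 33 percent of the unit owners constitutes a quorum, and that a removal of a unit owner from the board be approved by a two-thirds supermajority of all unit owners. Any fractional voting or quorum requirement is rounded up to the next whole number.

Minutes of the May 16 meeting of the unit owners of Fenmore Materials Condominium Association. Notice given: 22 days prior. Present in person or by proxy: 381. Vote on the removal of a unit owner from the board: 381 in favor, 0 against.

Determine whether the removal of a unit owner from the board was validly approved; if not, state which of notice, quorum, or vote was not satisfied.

Notice: 22 days given; 21 required. Satisfied.
Quorum: 33% of 1,154 = 380.82, rounded up to 381; 381 present. Satisfied.
Vote: requires two-thirds of all unit owners (1,154); 2/3 of 1154 = 769.33, rounded up to 770, so 770 needed; 381 in favor. Not satisfied.

Invalid — vote requirement not satisfied.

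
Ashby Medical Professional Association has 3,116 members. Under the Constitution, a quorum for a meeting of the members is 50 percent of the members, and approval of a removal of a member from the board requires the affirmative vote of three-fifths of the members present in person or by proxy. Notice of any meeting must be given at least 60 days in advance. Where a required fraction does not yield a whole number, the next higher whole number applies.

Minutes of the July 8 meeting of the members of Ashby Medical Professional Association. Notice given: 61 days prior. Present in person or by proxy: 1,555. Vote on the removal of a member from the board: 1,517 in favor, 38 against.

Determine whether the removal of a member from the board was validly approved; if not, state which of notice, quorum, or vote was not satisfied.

Notice: 61 days given; 60 required. Satisfied.
Quorum: 50% of 3,116 = 1,558; 1,555 present. Not satisfied.
Vote: requires three-fifths of those present (1,555); 3/5 of 1555 = 933, so 933 needed; 1,517 in favor. Satisfied.

Invalid — quorum requirement not satisfied.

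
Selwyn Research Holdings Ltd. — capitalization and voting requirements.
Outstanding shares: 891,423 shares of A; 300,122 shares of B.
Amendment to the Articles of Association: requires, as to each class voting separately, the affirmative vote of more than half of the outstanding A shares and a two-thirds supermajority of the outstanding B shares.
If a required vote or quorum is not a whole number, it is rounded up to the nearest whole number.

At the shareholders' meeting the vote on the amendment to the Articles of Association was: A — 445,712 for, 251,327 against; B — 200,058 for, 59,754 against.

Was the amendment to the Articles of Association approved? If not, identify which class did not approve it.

Not approved — the B shares did not give the required vote.

A: a majority of 891423 is 445712; 445,712 required, 445,712 in favor — approved.
B: 2/3 of 300122 = 200081.33, rounded up to 200082; 200,082 required, 200,058 in favor — not approved.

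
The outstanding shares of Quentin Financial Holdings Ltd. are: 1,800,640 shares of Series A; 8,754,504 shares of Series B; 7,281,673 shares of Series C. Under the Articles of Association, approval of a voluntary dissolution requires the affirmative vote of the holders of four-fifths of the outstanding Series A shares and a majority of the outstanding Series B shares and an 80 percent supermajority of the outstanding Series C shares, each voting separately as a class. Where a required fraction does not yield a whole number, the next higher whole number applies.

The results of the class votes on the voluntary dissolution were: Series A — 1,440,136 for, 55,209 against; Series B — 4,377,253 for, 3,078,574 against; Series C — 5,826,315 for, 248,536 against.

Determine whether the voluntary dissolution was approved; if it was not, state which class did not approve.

Series A: 4/5 of 1800640 = 1440512; 1,440,512 required, 1,440,136 in favor — not approved.
Series B: a majority of 8754504 is 4377253; 4,377,253 required, 4,377,253 in favor — approved.
Series C: 4/5 of 7281673 = 5825338.40, rounded up to 5825339; 5,825,339 required, 5,826,315 in favor — approved.

Not approved — the Series A shares did not give the required vote.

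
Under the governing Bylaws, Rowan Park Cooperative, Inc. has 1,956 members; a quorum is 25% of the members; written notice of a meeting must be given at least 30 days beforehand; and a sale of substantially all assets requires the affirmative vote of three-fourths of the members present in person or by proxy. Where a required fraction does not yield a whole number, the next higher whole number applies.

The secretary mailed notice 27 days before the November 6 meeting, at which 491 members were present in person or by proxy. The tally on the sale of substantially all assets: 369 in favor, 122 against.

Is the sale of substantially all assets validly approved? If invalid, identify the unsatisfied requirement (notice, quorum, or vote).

Invalid — notice requirement not satisfied.

Notice: 27 days given; 30 required. Not satisfied.
Quorum: 25% of 1,956 = 489; 491 present. Satisfied.
Vote: requires three-fourths of those present (491); 3/4 of 491 = 368.25, rounded up to 369, so 369 needed; 369 in favor. Satisfied.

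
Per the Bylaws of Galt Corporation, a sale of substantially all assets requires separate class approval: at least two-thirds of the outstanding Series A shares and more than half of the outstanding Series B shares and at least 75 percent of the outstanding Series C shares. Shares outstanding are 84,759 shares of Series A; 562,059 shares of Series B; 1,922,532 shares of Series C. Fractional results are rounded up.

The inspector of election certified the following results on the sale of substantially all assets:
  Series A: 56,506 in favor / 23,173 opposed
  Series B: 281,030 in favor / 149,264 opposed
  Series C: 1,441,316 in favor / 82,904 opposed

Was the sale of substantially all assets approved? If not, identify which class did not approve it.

Not approved — the Series C shares did not give the required vote.

Series A: 2/3 of 84759 = 56506; 56,506 required, 56,506 in favor — approved.
Series B: a majority of 562059 is 281030; 281,030 required, 281,030 in favor — approved.
Series C: 3/4 of 1922532 = 1441899; 1,441,899 required, 1,441,316 in favor — not approved.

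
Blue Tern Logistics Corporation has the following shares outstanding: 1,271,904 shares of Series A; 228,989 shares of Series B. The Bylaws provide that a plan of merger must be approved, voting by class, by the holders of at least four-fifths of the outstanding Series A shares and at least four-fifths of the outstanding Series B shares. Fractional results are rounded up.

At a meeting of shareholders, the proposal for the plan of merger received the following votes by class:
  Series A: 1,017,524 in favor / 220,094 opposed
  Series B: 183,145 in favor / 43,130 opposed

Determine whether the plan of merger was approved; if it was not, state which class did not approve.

Series A: 4/5 of 1271904 = 1017523.20, rounded up to 1017524; 1,017,524 required, 1,017,524 in favor — approved.
Series B: 4/5 of 228989 = 183191.20, rounded up to 183192; 183,192 required, 183,145 in favor — not approved.

Not approved — the Series B shares did not give the required vote.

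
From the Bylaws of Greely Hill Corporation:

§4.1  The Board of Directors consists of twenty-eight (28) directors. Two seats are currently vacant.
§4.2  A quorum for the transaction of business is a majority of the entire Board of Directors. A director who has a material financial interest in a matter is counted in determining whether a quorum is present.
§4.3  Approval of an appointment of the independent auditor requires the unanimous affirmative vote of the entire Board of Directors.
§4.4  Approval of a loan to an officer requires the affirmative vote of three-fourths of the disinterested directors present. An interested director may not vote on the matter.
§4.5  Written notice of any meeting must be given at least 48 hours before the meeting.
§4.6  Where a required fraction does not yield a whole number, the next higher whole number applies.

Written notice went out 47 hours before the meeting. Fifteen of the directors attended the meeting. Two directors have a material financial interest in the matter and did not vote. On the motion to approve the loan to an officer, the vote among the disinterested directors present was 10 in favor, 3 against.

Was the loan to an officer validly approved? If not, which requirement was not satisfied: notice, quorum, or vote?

Invalid — notice requirement not satisfied.

Notice: 47 hours given; 48 required (47 < 48). Not satisfied.
Quorum: 15 present (interested directors count toward quorum); quorum is 15. Satisfied.
Vote: the loan to an officer requires three-fourths of the disinterested directors present (15 − 2 = 13). 3/4 of 13 = 9.75, rounded up to 10, so 10 affirmative votes are needed; 10 voted in favor. Satisfied.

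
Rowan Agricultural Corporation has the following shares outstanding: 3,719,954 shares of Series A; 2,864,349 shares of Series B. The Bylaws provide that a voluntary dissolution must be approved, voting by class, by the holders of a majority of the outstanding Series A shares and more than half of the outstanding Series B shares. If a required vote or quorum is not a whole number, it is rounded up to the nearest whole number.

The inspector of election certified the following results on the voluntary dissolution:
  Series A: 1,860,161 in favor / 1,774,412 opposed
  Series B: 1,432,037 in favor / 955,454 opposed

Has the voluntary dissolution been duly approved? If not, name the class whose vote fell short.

Not approved — the Series B shares did not give the required vote.

Series A: a majority of 3719954 is 1859978; 1,859,978 required, 1,860,161 in favor — approved.
Series B: a majority of 2864349 is 1432175; 1,432,175 required, 1,432,037 in favor — not approved.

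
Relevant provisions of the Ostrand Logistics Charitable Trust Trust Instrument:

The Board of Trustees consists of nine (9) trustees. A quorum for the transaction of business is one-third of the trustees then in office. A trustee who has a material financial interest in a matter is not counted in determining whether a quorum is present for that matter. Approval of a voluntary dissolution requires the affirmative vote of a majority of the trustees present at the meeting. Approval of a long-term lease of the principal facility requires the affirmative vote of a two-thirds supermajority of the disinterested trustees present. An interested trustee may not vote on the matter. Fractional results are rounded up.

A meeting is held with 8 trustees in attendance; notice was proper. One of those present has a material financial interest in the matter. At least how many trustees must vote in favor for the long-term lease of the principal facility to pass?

The long-term lease of the principal facility requires two-thirds of the disinterested trustees present (8 − 1 = 7).
2/3 of 7 = 4.67, rounded up to 5.

5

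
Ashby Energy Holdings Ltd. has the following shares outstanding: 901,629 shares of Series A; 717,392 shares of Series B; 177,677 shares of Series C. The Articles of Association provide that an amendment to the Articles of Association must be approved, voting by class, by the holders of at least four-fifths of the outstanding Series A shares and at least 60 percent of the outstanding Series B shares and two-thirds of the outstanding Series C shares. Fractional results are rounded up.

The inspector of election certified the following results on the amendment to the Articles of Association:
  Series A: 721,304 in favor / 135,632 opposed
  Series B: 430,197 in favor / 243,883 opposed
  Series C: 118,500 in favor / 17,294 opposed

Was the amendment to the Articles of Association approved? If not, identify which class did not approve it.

Not approved — the Series B shares did not give the required vote.

Series A: 4/5 of 901629 = 721303.20, rounded up to 721304; 721,304 required, 721,304 in favor — approved.
Series B: 3/5 of 717392 = 430435.20, rounded up to 430436; 430,436 required, 430,197 in favor — not approved.
Series C: 2/3 of 177677 = 118451.33, rounded up to 118452; 118,452 required, 118,500 in favor — approved.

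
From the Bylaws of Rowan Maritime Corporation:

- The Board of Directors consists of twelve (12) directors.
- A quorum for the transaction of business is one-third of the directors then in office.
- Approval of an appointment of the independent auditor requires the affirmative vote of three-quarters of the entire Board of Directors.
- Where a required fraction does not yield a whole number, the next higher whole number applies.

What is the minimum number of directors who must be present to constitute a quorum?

1/3 of 12 = 4.

4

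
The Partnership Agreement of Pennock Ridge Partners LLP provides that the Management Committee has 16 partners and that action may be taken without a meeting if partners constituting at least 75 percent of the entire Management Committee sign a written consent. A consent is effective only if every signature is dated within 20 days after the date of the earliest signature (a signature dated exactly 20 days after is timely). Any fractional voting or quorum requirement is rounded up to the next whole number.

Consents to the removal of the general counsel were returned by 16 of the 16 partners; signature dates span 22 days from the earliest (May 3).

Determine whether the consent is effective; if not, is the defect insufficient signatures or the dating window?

Signatures required: at least 75 percent of 16 — 3/4 of 16 = 12, so 12 needed; 16 signed. Sufficient.
Dating window: the latest signature is 22 days after the earliest; the limit is 20 days. Outside the window.

Not effective — dating-window requirement not satisfied.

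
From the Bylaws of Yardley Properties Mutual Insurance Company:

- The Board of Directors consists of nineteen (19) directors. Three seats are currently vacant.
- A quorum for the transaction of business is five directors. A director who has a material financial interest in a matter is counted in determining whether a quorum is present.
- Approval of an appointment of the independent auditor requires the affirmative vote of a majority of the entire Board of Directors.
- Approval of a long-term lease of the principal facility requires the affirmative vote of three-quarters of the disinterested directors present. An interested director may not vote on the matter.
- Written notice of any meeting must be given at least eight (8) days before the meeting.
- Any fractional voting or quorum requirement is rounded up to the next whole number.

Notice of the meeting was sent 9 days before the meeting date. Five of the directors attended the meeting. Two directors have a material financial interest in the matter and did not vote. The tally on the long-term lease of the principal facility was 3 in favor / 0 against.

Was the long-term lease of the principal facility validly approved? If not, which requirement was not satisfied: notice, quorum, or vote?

Notice: 9 days given; 8 required (9 ≥ 8). Satisfied.
Quorum: 5 present (interested directors count toward quorum); quorum is 5. Satisfied.
Vote: the long-term lease of the principal facility requires three-fourths of the disinterested directors present (5 − 2 = 3). 3/4 of 3 = 2.25, rounded up to 3, so 3 affirmative votes are needed; 3 voted in favor. Satisfied.

Valid — all requirements satisfied.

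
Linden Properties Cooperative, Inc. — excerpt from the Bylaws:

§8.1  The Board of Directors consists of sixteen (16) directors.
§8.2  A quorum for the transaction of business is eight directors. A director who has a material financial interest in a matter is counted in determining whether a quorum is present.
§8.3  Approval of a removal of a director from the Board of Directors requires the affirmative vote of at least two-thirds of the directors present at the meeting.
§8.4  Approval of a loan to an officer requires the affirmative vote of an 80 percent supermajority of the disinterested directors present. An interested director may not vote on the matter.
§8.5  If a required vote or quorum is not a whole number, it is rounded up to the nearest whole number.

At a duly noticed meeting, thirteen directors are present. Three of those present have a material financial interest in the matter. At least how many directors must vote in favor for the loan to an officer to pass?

The loan to an officer requires four-fifths of the disinterested directors present (13 − 3 = 10).
4/5 of 10 = 8.

8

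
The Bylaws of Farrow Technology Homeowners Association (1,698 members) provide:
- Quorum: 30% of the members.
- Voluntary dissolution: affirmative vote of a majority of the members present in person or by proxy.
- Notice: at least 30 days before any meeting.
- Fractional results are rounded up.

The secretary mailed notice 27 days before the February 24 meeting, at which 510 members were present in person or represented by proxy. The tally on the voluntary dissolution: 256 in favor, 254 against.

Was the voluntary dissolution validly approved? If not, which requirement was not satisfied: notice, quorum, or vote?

Invalid — notice requirement not satisfied.

Notice: 27 days given; 30 required. Not satisfied.
Quorum: 30% of 1,698 = 509.40, rounded up to 510; 510 present. Satisfied.
Vote: requires a majority of those present (510); a majority of 510 is 256, so 256 needed; 256 in favor. Satisfied.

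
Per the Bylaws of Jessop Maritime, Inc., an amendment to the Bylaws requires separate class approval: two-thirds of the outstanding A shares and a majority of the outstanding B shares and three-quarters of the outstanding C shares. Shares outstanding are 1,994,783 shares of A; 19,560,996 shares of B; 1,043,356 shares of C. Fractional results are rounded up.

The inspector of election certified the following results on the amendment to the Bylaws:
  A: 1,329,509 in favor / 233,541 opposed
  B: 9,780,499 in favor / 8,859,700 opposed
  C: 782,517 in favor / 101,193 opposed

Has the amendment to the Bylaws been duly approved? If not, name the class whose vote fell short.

Not approved — the A shares did not give the required vote.

A: 2/3 of 1994783 = 1329855.33, rounded up to 1329856; 1,329,856 required, 1,329,509 in favor — not approved.
B: a majority of 19560996 is 9780499; 9,780,499 required, 9,780,499 in favor — approved.
C: 3/4 of 1043356 = 782517; 782,517 required, 782,517 in favor — approved.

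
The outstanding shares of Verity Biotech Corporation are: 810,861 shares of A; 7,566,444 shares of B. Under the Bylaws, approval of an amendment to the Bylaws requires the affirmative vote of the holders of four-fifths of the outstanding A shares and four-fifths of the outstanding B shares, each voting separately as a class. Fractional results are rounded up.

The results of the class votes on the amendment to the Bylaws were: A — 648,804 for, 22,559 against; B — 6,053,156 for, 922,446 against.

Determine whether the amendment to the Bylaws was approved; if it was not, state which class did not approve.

A: 4/5 of 810861 = 648688.80, rounded up to 648689; 648,689 required, 648,804 in favor — approved.
B: 4/5 of 7566444 = 6053155.20, rounded up to 6053156; 6,053,156 required, 6,053,156 in favor — approved.

Approved — every class gave the required vote.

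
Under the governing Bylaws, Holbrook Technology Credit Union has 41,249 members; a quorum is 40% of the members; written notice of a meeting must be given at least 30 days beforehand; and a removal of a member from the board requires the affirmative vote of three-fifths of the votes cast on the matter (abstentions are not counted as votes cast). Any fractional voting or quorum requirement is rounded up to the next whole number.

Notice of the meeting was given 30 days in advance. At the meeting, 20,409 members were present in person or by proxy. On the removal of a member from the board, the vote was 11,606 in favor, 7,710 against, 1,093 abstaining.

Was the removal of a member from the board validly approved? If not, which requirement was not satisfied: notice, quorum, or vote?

Valid — all requirements satisfied.

Notice: 30 days given; 30 required. Satisfied.
Quorum: 40% of 41,249 = 16,499.60, rounded up to 16,500; 20,409 present. Satisfied.
Vote: requires three-fifths of the votes cast (20,409 − 1,093 abstaining = 19,316); 3/5 of 19316 = 11589.60, rounded up to 11590, so 11,590 needed; 11,606 in favor. Satisfied.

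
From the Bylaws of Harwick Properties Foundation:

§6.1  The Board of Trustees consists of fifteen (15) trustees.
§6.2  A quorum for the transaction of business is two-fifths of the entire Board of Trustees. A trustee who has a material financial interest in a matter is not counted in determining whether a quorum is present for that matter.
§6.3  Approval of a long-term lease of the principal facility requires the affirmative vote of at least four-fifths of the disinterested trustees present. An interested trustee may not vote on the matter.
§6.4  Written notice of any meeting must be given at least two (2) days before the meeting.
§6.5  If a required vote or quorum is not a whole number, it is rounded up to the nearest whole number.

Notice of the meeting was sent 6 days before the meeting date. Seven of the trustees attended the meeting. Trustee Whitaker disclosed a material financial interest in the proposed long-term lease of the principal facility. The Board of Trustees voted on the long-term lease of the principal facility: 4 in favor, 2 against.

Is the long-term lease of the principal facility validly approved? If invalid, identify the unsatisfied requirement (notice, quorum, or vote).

Notice: 6 days given; 2 required (6 ≥ 2). Satisfied.
Quorum: 7 present, but the 1 interested trustee does not count, leaving 6. Quorum is 6. Satisfied.
Vote: the long-term lease of the principal facility requires four-fifths of the disinterested trustees present (7 − 1 = 6). 4/5 of 6 = 4.80, rounded up to 5, so 5 affirmative votes are needed; 4 voted in favor. Not satisfied.

Invalid — vote requirement not satisfied.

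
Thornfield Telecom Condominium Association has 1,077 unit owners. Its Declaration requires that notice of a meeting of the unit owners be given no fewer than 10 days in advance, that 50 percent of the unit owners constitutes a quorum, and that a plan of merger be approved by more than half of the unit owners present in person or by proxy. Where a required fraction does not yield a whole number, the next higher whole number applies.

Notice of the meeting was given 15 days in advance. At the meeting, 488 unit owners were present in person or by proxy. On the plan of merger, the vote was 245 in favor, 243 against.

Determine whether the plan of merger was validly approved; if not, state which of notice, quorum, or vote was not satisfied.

Notice: 15 days given; 10 required. Satisfied.
Quorum: 50% of 1,077 = 538.50, rounded up to 539; 488 present. Not satisfied.
Vote: requires a majority of those present (488); a majority of 488 is 245, so 245 needed; 245 in favor. Satisfied.

Invalid — quorum requirement not satisfied.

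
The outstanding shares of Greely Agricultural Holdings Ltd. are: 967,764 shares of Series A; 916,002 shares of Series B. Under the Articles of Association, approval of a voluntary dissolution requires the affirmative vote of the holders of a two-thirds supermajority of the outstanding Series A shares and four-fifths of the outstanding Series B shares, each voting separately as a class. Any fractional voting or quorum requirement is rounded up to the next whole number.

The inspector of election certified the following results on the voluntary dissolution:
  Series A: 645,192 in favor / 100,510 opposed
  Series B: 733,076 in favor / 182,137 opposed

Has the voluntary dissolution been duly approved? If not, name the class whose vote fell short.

Series A: 2/3 of 967764 = 645176; 645,176 required, 645,192 in favor — approved.
Series B: 4/5 of 916002 = 732801.60, rounded up to 732802; 732,802 required, 733,076 in favor — approved.

Approved — every class gave the required vote.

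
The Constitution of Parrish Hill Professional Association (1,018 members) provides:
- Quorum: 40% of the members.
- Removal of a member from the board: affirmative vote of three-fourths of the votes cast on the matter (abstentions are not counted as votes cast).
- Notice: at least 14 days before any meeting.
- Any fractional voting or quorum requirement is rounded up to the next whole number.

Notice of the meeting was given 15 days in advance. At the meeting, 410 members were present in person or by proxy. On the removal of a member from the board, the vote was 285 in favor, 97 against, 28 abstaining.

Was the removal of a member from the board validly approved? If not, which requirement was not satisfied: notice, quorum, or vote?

Notice: 15 days given; 14 required. Satisfied.
Quorum: 40% of 1,018 = 407.20, rounded up to 408; 410 present. Satisfied.
Vote: requires three-fourths of the votes cast (410 − 28 abstaining = 382); 3/4 of 382 = 286.50, rounded up to 287, so 287 needed; 285 in favor. Not satisfied.

Invalid — vote requirement not satisfied.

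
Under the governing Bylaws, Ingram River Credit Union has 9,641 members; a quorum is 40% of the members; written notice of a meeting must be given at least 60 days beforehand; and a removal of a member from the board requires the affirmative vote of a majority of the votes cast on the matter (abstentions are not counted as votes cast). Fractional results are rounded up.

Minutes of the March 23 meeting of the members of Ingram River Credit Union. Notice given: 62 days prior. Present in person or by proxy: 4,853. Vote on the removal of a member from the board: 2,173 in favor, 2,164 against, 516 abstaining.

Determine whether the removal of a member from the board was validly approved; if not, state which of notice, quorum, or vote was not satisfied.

Valid — all requirements satisfied.

Notice: 62 days given; 60 required. Satisfied.
Quorum: 40% of 9,641 = 3,856.40, rounded up to 3,857; 4,853 present. Satisfied.
Vote: requires a majority of the votes cast (4,853 − 516 abstaining = 4,337); a majority of 4337 is 2169, so 2,169 needed; 2,173 in favor. Satisfied.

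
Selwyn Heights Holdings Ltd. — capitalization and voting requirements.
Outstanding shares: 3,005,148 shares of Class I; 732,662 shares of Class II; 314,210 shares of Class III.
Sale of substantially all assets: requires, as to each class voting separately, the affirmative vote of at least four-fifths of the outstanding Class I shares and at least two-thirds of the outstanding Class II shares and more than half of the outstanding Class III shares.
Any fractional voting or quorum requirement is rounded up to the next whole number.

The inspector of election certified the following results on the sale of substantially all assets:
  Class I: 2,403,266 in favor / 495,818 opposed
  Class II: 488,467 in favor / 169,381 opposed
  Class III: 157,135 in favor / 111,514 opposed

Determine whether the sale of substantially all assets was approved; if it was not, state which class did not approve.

Not approved — the Class I shares did not give the required vote.

Class I: 4/5 of 3005148 = 2404118.40, rounded up to 2404119; 2,404,119 required, 2,403,266 in favor — not approved.
Class II: 2/3 of 732662 = 488441.33, rounded up to 488442; 488,442 required, 488,467 in favor — approved.
Class III: a majority of 314210 is 157106; 157,106 required, 157,135 in favor — approved.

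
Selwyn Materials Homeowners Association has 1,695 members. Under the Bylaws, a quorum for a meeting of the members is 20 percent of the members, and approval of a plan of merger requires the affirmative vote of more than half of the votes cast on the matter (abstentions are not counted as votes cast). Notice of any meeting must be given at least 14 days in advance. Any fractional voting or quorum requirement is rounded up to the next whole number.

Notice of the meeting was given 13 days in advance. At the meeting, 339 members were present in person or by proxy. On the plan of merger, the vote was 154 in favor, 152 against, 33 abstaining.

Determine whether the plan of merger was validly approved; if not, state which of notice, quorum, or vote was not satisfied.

Invalid — notice requirement not satisfied.

Notice: 13 days given; 14 required. Not satisfied.
Quorum: 20% of 1,695 = 339; 339 present. Satisfied.
Vote: requires a majority of the votes cast (339 − 33 abstaining = 306); a majority of 306 is 154, so 154 needed; 154 in favor. Satisfied.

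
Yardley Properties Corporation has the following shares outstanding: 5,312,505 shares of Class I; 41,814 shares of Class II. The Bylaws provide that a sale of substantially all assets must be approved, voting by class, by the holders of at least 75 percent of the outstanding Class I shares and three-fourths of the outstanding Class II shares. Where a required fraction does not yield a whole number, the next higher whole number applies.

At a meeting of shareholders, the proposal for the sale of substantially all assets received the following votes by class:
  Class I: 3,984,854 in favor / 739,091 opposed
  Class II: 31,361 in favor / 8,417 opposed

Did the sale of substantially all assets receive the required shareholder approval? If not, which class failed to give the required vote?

Approved — every class gave the required vote.

Class I: 3/4 of 5312505 = 3984378.75, rounded up to 3984379; 3,984,379 required, 3,984,854 in favor — approved.
Class II: 3/4 of 41814 = 31360.50, rounded up to 31361; 31,361 required, 31,361 in favor — approved.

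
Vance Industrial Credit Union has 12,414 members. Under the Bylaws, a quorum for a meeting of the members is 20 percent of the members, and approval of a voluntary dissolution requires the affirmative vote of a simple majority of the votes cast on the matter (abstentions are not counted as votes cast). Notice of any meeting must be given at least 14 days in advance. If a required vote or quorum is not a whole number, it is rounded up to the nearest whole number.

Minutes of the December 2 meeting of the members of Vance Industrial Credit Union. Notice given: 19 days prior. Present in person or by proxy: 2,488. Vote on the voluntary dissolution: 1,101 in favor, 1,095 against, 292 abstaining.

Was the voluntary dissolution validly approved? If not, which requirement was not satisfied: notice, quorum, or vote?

Notice: 19 days given; 14 required. Satisfied.
Quorum: 20% of 12,414 = 2,482.80, rounded up to 2,483; 2,488 present. Satisfied.
Vote: requires a majority of the votes cast (2,488 − 292 abstaining = 2,196); a majority of 2196 is 1099, so 1,099 needed; 1,101 in favor. Satisfied.

Valid — all requirements satisfied.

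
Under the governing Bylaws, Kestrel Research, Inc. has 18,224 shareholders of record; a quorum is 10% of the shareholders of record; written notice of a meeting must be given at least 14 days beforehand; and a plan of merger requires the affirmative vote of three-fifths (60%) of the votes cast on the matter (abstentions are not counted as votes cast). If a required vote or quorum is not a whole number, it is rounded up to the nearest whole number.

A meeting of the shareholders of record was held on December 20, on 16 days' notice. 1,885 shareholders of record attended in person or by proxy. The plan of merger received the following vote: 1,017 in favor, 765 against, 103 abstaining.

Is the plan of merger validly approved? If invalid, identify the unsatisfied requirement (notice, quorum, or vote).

Notice: 16 days given; 14 required. Satisfied.
Quorum: 10% of 18,224 = 1,822.40, rounded up to 1,823; 1,885 present. Satisfied.
Vote: requires three-fifths of the votes cast (1,885 − 103 abstaining = 1,782); 3/5 of 1782 = 1069.20, rounded up to 1070, so 1,070 needed; 1,017 in favor. Not satisfied.

Invalid — vote requirement not satisfied.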